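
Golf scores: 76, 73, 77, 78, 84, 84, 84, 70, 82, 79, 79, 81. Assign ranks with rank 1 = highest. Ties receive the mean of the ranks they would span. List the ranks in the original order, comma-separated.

10, 11, 9, 8, 2, 2, 2, 12, 4, 6.5, 6.5, 5

Sorted (descending): 84, 84, 84, 82, 81, 79, 79, 78, 77, 76, 73, 70
The 3 values of 84 occupy positions 1–3 → average rank 2.
The 2 values of 79 occupy positions 6–7 → average rank (6+7)/2 = 6.5.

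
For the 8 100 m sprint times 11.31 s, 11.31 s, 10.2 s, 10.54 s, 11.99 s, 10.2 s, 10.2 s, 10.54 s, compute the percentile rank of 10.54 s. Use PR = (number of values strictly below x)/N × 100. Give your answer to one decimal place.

37.5

N = 8.
Strictly below 10.54: 3. Equal to 10.54: 2.
PR = 3/8 × 100 = 37.5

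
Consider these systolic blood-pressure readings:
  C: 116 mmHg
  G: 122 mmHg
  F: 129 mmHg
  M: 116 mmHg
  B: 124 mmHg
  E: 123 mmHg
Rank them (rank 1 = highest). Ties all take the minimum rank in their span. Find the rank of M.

5

Sorted (descending): 129, 124, 123, 122, 116, 116
The 2 values of 116 occupy positions 5–6 → each gets rank 5.
M has value 116 mmHg → rank 5.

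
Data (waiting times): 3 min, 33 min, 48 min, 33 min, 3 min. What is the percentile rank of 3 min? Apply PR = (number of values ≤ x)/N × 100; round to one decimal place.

40.0

N = 5.
Strictly below 3: 0. Equal to 3: 2.
PR = 2/5 × 100 = 40.0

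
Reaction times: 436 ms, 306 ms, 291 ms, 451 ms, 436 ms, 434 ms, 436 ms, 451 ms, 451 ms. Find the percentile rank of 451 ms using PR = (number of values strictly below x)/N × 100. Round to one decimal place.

N = 9.
Strictly below 451: 6. Equal to 451: 3.
PR = 6/9 × 100 = 66.7

66.7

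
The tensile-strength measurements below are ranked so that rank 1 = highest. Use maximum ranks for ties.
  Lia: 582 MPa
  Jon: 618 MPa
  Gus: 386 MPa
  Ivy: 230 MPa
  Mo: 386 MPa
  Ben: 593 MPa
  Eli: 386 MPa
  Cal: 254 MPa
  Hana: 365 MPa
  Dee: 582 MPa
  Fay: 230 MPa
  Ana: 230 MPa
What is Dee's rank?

Sorted (descending): 618, 593, 582, 582, 386, 386, 386, 365, 254, 230, 230, 230
The 2 values of 582 occupy positions 3–4 → each gets rank 4.
The 3 values of 386 occupy positions 5–7 → each gets rank 7.
The 3 values of 230 occupy positions 10–12 → each gets rank 12.
Dee has value 582 MPa → rank 4.

4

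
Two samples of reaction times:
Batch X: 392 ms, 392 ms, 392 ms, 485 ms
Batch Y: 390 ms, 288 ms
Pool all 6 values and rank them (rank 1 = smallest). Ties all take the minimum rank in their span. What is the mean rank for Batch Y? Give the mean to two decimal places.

Sorted (ascending): 288, 390, 392, 392, 392, 485
The 3 values of 392 occupy positions 3–5 → each gets rank 3.
Batch Y values → pooled ranks: 390→2, 288→1
Mean rank = (2 + 1) / 2 = 1.50

1.50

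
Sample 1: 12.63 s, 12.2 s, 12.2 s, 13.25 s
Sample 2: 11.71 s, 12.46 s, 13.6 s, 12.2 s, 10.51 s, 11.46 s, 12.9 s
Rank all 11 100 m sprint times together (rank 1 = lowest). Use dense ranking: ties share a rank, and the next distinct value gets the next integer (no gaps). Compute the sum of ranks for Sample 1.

22

Sorted (ascending): 10.51, 11.46, 11.71, 12.2, 12.2, 12.2, 12.46, 12.63, 12.9, 13.25, 13.6
The 3 values of 12.2 share dense rank 4.
Remaining distinct values take the next consecutive integers.
Sample 1 values → pooled ranks: 12.63→6, 12.2→4, 12.2→4, 13.25→8
Rank sum = 6 + 4 + 4 + 8 = 22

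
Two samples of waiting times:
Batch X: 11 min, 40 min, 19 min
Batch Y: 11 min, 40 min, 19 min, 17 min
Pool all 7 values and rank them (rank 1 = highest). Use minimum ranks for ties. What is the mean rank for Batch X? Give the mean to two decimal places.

Sorted (descending): 40, 40, 19, 19, 17, 11, 11
The 2 values of 40 occupy positions 1–2 → each gets rank 1.
The 2 values of 19 occupy positions 3–4 → each gets rank 3.
The 2 values of 11 occupy positions 6–7 → each gets rank 6.
Batch X values → pooled ranks: 11→6, 40→1, 19→3
Mean rank = (6 + 1 + 3) / 3 = 3.33

3.33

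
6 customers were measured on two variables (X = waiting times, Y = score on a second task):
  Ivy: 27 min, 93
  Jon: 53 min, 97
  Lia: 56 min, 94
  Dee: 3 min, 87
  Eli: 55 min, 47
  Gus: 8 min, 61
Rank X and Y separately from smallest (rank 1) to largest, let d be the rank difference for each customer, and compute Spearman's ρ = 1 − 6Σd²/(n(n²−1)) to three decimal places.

0.257

Ranks of variable 1: 3, 4, 6, 1, 5, 2
Ranks of variable 2: 4, 6, 5, 3, 1, 2
d = r₁ − r₂: -1, -2, 1, -2, 4, 0
d²: 1, 4, 1, 4, 16, 0; Σd² = 26
ρ = 1 − 6·26/(6·35) = 1 − 156/210 = 0.257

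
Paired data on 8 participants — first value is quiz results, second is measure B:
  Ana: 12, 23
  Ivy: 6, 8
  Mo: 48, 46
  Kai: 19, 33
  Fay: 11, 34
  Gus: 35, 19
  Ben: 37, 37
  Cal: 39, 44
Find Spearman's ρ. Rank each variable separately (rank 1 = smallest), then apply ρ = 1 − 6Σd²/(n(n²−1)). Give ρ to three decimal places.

0.786

Ranks of variable 1: 3, 1, 8, 4, 2, 5, 6, 7
Ranks of variable 2: 3, 1, 8, 4, 5, 2, 6, 7
d = r₁ − r₂: 0, 0, 0, 0, -3, 3, 0, 0
d²: 0, 0, 0, 0, 9, 9, 0, 0; Σd² = 18
ρ = 1 − 6·18/(8·63) = 1 − 108/504 = 0.786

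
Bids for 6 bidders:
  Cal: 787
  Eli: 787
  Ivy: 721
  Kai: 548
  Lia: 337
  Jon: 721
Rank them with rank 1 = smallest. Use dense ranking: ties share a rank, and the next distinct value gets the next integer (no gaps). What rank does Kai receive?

Sorted (ascending): 337, 548, 721, 721, 787, 787
The 2 values of 721 share dense rank 3.
The 2 values of 787 share dense rank 4.
Remaining distinct values take the next consecutive integers.
Kai has value 548 → rank 2.

2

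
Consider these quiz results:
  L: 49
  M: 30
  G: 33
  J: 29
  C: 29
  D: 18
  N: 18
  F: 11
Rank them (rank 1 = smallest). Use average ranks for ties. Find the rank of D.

Sorted (ascending): 11, 18, 18, 29, 29, 30, 33, 49
The 2 values of 18 occupy positions 2–3 → average rank (2+3)/2 = 2.5.
The 2 values of 29 occupy positions 4–5 → average rank (4+5)/2 = 4.5.
D has value 18 → rank 2.5.

2.5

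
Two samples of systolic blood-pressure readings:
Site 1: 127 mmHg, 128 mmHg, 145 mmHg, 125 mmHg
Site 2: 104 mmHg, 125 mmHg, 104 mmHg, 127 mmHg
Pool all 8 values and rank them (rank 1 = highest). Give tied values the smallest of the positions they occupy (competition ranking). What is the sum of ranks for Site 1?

11

Sorted (descending): 145, 128, 127, 127, 125, 125, 104, 104
The 2 values of 127 occupy positions 3–4 → each gets rank 3.
The 2 values of 125 occupy positions 5–6 → each gets rank 5.
The 2 values of 104 occupy positions 7–8 → each gets rank 7.
Site 1 values → pooled ranks: 127→3, 128→2, 145→1, 125→5
Rank sum = 3 + 2 + 1 + 5 = 11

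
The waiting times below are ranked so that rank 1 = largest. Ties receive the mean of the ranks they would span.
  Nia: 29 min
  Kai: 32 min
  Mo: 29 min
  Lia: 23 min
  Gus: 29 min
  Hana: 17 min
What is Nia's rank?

Sorted (descending): 32, 29, 29, 29, 23, 17
The 3 values of 29 occupy positions 2–4 → average rank 3.
Nia has value 29 min → rank 3.

3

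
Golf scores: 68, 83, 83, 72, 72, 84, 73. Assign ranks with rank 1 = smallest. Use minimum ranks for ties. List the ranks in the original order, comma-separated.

Sorted (ascending): 68, 72, 72, 73, 83, 83, 84
The 2 values of 72 occupy positions 2–3 → each gets rank 2.
The 2 values of 83 occupy positions 5–6 → each gets rank 5.

1, 5, 5, 2, 2, 7, 4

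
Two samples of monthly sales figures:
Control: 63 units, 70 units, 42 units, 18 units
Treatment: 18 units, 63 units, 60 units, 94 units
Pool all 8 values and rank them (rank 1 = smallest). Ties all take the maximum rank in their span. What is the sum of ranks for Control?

18

Sorted (ascending): 18, 18, 42, 60, 63, 63, 70, 94
The 2 values of 18 occupy positions 1–2 → each gets rank 2.
The 2 values of 63 occupy positions 5–6 → each gets rank 6.
Control values → pooled ranks: 63→6, 70→7, 42→3, 18→2
Rank sum = 6 + 7 + 3 + 2 = 18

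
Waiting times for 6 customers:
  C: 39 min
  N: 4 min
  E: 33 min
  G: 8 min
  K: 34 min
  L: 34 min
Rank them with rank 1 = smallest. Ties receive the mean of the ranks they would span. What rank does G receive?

Sorted (ascending): 4, 8, 33, 34, 34, 39
The 2 values of 34 occupy positions 4–5 → average rank (4+5)/2 = 4.5.
G has value 8 min → rank 2.

2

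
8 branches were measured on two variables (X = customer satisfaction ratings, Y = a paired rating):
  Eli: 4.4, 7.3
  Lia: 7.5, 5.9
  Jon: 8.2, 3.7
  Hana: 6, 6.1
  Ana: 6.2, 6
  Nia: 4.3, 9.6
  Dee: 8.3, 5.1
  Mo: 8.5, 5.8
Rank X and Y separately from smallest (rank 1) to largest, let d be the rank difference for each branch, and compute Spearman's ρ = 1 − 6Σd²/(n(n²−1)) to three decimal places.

-0.905

Ranks of variable 1: 2, 5, 6, 3, 4, 1, 7, 8
Ranks of variable 2: 7, 4, 1, 6, 5, 8, 2, 3
d = r₁ − r₂: -5, 1, 5, -3, -1, -7, 5, 5
d²: 25, 1, 25, 9, 1, 49, 25, 25; Σd² = 160
ρ = 1 − 6·160/(8·63) = 1 − 960/504 = -0.905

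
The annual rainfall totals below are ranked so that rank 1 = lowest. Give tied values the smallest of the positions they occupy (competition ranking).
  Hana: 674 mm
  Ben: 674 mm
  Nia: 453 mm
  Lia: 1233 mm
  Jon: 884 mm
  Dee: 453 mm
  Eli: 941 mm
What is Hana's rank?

3

Sorted (ascending): 453, 453, 674, 674, 884, 941, 1233
The 2 values of 453 occupy positions 1–2 → each gets rank 1.
The 2 values of 674 occupy positions 3–4 → each gets rank 3.
Hana has value 674 mm → rank 3.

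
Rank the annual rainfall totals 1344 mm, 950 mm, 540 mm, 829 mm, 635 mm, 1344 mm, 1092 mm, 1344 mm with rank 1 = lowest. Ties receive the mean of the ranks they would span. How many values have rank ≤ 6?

5

Sorted (ascending): 540, 635, 829, 950, 1092, 1344, 1344, 1344
The 3 values of 1344 occupy positions 6–8 → average rank 7.
Ranks ≤ 6: {1, 2, 3, 4, 5} → 5 values.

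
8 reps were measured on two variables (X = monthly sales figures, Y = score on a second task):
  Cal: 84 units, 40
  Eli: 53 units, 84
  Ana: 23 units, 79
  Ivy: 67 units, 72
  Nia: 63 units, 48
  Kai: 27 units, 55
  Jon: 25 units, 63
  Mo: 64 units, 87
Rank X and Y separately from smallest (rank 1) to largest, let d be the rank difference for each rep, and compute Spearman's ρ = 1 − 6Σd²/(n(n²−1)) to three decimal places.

-0.238

Ranks of variable 1: 8, 4, 1, 7, 5, 3, 2, 6
Ranks of variable 2: 1, 7, 6, 5, 2, 3, 4, 8
d = r₁ − r₂: 7, -3, -5, 2, 3, 0, -2, -2
d²: 49, 9, 25, 4, 9, 0, 4, 4; Σd² = 104
ρ = 1 − 6·104/(8·63) = 1 − 624/504 = -0.238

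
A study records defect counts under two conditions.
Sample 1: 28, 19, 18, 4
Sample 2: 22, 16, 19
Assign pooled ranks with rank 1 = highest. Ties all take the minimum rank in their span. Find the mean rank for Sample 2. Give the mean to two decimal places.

3.67

Sorted (descending): 28, 22, 19, 19, 18, 16, 4
The 2 values of 19 occupy positions 3–4 → each gets rank 3.
Sample 2 values → pooled ranks: 22→2, 16→6, 19→3
Mean rank = (2 + 6 + 3) / 3 = 3.67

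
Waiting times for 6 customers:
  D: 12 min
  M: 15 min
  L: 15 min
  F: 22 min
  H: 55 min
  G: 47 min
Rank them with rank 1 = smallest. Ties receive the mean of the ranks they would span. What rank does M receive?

2.5

Sorted (ascending): 12, 15, 15, 22, 47, 55
The 2 values of 15 occupy positions 2–3 → average rank (2+3)/2 = 2.5.
M has value 15 min → rank 2.5.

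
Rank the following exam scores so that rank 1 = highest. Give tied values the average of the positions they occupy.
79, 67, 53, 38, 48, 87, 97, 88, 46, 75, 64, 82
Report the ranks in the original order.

5, 7, 9, 12, 10, 3, 1, 2, 11, 6, 8, 4

Sorted (descending): 97, 88, 87, 82, 79, 75, 67, 64, 53, 48, 46, 38
No ties — each value takes its position as its rank.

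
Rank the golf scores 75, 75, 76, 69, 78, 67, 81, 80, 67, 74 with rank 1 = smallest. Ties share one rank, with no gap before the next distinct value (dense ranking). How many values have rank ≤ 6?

8

Sorted (ascending): 67, 67, 69, 74, 75, 75, 76, 78, 80, 81
The 2 values of 67 share dense rank 1.
The 2 values of 75 share dense rank 4.
Remaining distinct values take the next consecutive integers.
Ranks ≤ 6: {1, 1, 2, 3, 4, 4, 5, 6} → 8 values.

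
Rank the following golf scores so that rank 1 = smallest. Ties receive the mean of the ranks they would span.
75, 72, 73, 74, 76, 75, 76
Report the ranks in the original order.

4.5, 1, 2, 3, 6.5, 4.5, 6.5

Sorted (ascending): 72, 73, 74, 75, 75, 76, 76
The 2 values of 75 occupy positions 4–5 → average rank (4+5)/2 = 4.5.
The 2 values of 76 occupy positions 6–7 → average rank (6+7)/2 = 6.5.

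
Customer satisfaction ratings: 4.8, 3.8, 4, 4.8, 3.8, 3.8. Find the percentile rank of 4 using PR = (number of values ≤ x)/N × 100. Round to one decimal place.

66.7

N = 6.
Strictly below 4: 3. Equal to 4: 1.
PR = 4/6 × 100 = 66.7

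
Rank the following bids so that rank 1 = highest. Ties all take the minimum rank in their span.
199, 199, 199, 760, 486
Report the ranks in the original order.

3, 3, 3, 1, 2

Sorted (descending): 760, 486, 199, 199, 199
The 3 values of 199 occupy positions 3–5 → each gets rank 3.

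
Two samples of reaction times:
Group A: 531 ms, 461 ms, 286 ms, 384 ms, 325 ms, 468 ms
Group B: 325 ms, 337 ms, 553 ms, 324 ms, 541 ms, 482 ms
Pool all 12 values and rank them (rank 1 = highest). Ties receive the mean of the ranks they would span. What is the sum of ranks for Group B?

35.5

Sorted (descending): 553, 541, 531, 482, 468, 461, 384, 337, 325, 325, 324, 286
The 2 values of 325 occupy positions 9–10 → average rank (9+10)/2 = 9.5.
Group B values → pooled ranks: 325→9.5, 337→8, 553→1, 324→11, 541→2, 482→4
Rank sum = 9.5 + 8 + 1 + 11 + 2 + 4 = 35.5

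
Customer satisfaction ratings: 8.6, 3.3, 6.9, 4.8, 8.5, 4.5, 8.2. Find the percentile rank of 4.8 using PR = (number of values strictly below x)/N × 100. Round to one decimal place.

28.6

N = 7.
Strictly below 4.8: 2. Equal to 4.8: 1.
PR = 2/7 × 100 = 28.6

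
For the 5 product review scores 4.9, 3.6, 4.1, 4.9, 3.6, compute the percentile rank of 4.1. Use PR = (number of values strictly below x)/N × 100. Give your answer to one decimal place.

40.0

N = 5.
Strictly below 4.1: 2. Equal to 4.1: 1.
PR = 2/5 × 100 = 40.0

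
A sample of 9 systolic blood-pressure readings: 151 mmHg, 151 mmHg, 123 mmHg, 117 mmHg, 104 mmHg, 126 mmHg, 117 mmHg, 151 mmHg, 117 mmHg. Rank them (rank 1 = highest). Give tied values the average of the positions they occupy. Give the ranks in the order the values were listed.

2, 2, 5, 7, 9, 4, 7, 2, 7

Sorted (descending): 151, 151, 151, 126, 123, 117, 117, 117, 104
The 3 values of 151 occupy positions 1–3 → average rank 2.
The 3 values of 117 occupy positions 6–8 → average rank 7.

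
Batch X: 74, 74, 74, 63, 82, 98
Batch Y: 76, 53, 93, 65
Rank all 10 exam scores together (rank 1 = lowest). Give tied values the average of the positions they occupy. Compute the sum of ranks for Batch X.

Sorted (ascending): 53, 63, 65, 74, 74, 74, 76, 82, 93, 98
The 3 values of 74 occupy positions 4–6 → average rank 5.
Batch X values → pooled ranks: 74→5, 74→5, 74→5, 63→2, 82→8, 98→10
Rank sum = 5 + 5 + 5 + 2 + 8 + 10 = 35

35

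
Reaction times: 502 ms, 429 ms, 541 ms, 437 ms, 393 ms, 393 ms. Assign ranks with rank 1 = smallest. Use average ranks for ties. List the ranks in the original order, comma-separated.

Sorted (ascending): 393, 393, 429, 437, 502, 541
The 2 values of 393 occupy positions 1–2 → average rank (1+2)/2 = 1.5.

5, 3, 6, 4, 1.5, 1.5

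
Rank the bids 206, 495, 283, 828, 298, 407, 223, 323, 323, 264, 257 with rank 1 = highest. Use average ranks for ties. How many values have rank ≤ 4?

Sorted (descending): 828, 495, 407, 323, 323, 298, 283, 264, 257, 223, 206
The 2 values of 323 occupy positions 4–5 → average rank (4+5)/2 = 4.5.
Ranks ≤ 4: {1, 2, 3} → 3 values.

3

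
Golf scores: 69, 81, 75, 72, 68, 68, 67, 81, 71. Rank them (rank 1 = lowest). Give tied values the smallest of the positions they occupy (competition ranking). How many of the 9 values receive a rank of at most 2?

Sorted (ascending): 67, 68, 68, 69, 71, 72, 75, 81, 81
The 2 values of 68 occupy positions 2–3 → each gets rank 2.
The 2 values of 81 occupy positions 8–9 → each gets rank 8.
Ranks ≤ 2: {1, 2, 2} → 3 values.

3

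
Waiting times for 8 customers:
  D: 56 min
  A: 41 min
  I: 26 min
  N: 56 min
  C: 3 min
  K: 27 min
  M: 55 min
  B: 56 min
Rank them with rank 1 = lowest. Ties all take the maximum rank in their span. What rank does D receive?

8

Sorted (ascending): 3, 26, 27, 41, 55, 56, 56, 56
The 3 values of 56 occupy positions 6–8 → each gets rank 8.
D has value 56 min → rank 8.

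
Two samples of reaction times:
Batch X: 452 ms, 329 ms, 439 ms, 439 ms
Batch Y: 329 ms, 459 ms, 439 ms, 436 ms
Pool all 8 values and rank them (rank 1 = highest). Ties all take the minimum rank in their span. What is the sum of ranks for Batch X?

Sorted (descending): 459, 452, 439, 439, 439, 436, 329, 329
The 3 values of 439 occupy positions 3–5 → each gets rank 3.
The 2 values of 329 occupy positions 7–8 → each gets rank 7.
Batch X values → pooled ranks: 452→2, 329→7, 439→3, 439→3
Rank sum = 2 + 7 + 3 + 3 = 15

15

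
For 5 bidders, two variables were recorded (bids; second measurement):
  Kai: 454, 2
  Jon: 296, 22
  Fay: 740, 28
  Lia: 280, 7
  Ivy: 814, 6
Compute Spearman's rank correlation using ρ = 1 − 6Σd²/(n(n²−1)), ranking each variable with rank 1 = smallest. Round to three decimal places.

-0.100

Ranks of variable 1: 3, 2, 4, 1, 5
Ranks of variable 2: 1, 4, 5, 3, 2
d = r₁ − r₂: 2, -2, -1, -2, 3
d²: 4, 4, 1, 4, 9; Σd² = 22
ρ = 1 − 6·22/(5·24) = 1 − 132/120 = -0.100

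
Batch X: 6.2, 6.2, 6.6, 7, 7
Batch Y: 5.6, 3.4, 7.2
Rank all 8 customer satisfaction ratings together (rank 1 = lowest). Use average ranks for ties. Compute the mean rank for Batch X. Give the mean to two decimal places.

5.00

Sorted (ascending): 3.4, 5.6, 6.2, 6.2, 6.6, 7, 7, 7.2
The 2 values of 6.2 occupy positions 3–4 → average rank (3+4)/2 = 3.5.
The 2 values of 7 occupy positions 6–7 → average rank (6+7)/2 = 6.5.
Batch X values → pooled ranks: 6.2→3.5, 6.2→3.5, 6.6→5, 7→6.5, 7→6.5
Mean rank = (3.5 + 3.5 + 5 + 6.5 + 6.5) / 5 = 5.00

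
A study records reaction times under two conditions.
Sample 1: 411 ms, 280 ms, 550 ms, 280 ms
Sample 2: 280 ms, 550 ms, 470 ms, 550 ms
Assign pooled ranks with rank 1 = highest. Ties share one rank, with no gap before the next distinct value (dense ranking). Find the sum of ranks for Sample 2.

8

Sorted (descending): 550, 550, 550, 470, 411, 280, 280, 280
The 3 values of 550 share dense rank 1.
The 3 values of 280 share dense rank 4.
Remaining distinct values take the next consecutive integers.
Sample 2 values → pooled ranks: 280→4, 550→1, 470→2, 550→1
Rank sum = 4 + 1 + 2 + 1 = 8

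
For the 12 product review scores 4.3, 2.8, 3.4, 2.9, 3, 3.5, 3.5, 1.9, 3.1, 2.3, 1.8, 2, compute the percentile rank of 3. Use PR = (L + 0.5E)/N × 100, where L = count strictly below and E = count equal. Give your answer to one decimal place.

54.2

N = 12.
Strictly below 3: 6. Equal to 3: 1.
PR = (6 + 0.5·1)/12 × 100 = 54.2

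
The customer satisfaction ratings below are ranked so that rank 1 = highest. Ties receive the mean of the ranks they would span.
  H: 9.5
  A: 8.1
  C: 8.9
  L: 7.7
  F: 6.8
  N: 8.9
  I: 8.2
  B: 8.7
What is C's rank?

2.5

Sorted (descending): 9.5, 8.9, 8.9, 8.7, 8.2, 8.1, 7.7, 6.8
The 2 values of 8.9 occupy positions 2–3 → average rank (2+3)/2 = 2.5.
C has value 8.9 → rank 2.5.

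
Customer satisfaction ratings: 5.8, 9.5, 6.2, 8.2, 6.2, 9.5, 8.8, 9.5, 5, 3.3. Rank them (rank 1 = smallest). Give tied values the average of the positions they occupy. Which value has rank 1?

Sorted (ascending): 3.3, 5, 5.8, 6.2, 6.2, 8.2, 8.8, 9.5, 9.5, 9.5
The 2 values of 6.2 occupy positions 4–5 → average rank (4+5)/2 = 4.5.
The 3 values of 9.5 occupy positions 8–10 → average rank 9.
Rank 1 → value 3.3.

3.3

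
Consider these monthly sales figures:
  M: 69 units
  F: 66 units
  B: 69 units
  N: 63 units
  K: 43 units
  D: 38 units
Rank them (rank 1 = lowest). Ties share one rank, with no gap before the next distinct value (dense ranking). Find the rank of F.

Sorted (ascending): 38, 43, 63, 66, 69, 69
The 2 values of 69 share dense rank 5.
Remaining distinct values take the next consecutive integers.
F has value 66 units → rank 4.

4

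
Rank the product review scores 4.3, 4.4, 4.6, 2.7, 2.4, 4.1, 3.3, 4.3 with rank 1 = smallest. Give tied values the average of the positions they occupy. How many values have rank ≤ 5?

4

Sorted (ascending): 2.4, 2.7, 3.3, 4.1, 4.3, 4.3, 4.4, 4.6
The 2 values of 4.3 occupy positions 5–6 → average rank (5+6)/2 = 5.5.
Ranks ≤ 5: {1, 2, 3, 4} → 4 values.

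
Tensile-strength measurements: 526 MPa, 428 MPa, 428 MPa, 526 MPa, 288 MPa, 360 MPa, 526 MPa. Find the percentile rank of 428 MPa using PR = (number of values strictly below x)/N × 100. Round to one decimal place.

28.6

N = 7.
Strictly below 428: 2. Equal to 428: 2.
PR = 2/7 × 100 = 28.6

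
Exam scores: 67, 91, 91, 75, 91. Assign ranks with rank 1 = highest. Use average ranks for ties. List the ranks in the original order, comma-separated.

Sorted (descending): 91, 91, 91, 75, 67
The 3 values of 91 occupy positions 1–3 → average rank 2.

5, 2, 2, 4, 2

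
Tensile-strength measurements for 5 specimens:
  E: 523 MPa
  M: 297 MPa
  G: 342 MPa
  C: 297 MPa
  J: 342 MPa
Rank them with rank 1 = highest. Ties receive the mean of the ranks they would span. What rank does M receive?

4.5

Sorted (descending): 523, 342, 342, 297, 297
The 2 values of 342 occupy positions 2–3 → average rank (2+3)/2 = 2.5.
The 2 values of 297 occupy positions 4–5 → average rank (4+5)/2 = 4.5.
M has value 297 MPa → rank 4.5.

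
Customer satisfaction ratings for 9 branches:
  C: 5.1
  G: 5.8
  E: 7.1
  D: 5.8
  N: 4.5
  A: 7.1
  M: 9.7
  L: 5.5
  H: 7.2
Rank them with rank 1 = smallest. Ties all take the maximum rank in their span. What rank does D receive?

Sorted (ascending): 4.5, 5.1, 5.5, 5.8, 5.8, 7.1, 7.1, 7.2, 9.7
The 2 values of 5.8 occupy positions 4–5 → each gets rank 5.
The 2 values of 7.1 occupy positions 6–7 → each gets rank 7.
D has value 5.8 → rank 5.

5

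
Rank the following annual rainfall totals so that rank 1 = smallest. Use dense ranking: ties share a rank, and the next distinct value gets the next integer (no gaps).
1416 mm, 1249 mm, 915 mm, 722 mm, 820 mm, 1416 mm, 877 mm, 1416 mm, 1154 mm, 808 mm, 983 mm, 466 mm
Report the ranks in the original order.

10, 9, 6, 2, 4, 10, 5, 10, 8, 3, 7, 1

Sorted (ascending): 466, 722, 808, 820, 877, 915, 983, 1154, 1249, 1416, 1416, 1416
The 3 values of 1416 share dense rank 10.
Remaining distinct values take the next consecutive integers.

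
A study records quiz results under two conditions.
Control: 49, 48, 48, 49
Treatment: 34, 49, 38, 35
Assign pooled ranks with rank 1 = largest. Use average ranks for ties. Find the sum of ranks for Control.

Sorted (descending): 49, 49, 49, 48, 48, 38, 35, 34
The 3 values of 49 occupy positions 1–3 → average rank 2.
The 2 values of 48 occupy positions 4–5 → average rank (4+5)/2 = 4.5.
Control values → pooled ranks: 49→2, 48→4.5, 48→4.5, 49→2
Rank sum = 2 + 4.5 + 4.5 + 2 = 13

13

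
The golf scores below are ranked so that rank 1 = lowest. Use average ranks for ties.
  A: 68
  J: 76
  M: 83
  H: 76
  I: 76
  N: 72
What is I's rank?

Sorted (ascending): 68, 72, 76, 76, 76, 83
The 3 values of 76 occupy positions 3–5 → average rank 4.
I has value 76 → rank 4.

4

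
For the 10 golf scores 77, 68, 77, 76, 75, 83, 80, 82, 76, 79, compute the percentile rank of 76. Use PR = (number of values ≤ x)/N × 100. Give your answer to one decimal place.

40.0

N = 10.
Strictly below 76: 2. Equal to 76: 2.
PR = 4/10 × 100 = 40.0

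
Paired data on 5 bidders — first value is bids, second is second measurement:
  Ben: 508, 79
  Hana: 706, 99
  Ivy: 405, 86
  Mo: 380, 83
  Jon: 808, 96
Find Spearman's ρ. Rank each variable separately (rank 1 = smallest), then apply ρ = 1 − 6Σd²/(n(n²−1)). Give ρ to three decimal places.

Ranks of variable 1: 3, 4, 2, 1, 5
Ranks of variable 2: 1, 5, 3, 2, 4
d = r₁ − r₂: 2, -1, -1, -1, 1
d²: 4, 1, 1, 1, 1; Σd² = 8
ρ = 1 − 6·8/(5·24) = 1 − 48/120 = 0.600

0.600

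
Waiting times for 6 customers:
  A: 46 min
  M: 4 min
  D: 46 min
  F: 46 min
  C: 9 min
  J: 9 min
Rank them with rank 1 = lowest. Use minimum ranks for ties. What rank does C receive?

Sorted (ascending): 4, 9, 9, 46, 46, 46
The 2 values of 9 occupy positions 2–3 → each gets rank 2.
The 3 values of 46 occupy positions 4–6 → each gets rank 4.
C has value 9 min → rank 2.

2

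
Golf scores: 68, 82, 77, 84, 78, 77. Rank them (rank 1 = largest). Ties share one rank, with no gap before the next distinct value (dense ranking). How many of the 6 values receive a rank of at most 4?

Sorted (descending): 84, 82, 78, 77, 77, 68
The 2 values of 77 share dense rank 4.
Remaining distinct values take the next consecutive integers.
Ranks ≤ 4: {1, 2, 3, 4, 4} → 5 values.

5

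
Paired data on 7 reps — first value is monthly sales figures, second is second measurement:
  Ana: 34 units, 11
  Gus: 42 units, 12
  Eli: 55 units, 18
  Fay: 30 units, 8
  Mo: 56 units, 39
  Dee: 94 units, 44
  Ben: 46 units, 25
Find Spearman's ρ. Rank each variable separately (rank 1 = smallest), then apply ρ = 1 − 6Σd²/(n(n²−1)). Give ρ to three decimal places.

Ranks of variable 1: 2, 3, 5, 1, 6, 7, 4
Ranks of variable 2: 2, 3, 4, 1, 6, 7, 5
d = r₁ − r₂: 0, 0, 1, 0, 0, 0, -1
d²: 0, 0, 1, 0, 0, 0, 1; Σd² = 2
ρ = 1 − 6·2/(7·48) = 1 − 12/336 = 0.964

0.964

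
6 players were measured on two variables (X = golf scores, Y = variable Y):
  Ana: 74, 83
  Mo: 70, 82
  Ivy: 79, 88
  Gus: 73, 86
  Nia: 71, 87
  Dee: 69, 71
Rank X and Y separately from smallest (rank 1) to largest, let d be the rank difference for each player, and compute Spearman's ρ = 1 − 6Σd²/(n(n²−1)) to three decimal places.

0.771

Ranks of variable 1: 5, 2, 6, 4, 3, 1
Ranks of variable 2: 3, 2, 6, 4, 5, 1
d = r₁ − r₂: 2, 0, 0, 0, -2, 0
d²: 4, 0, 0, 0, 4, 0; Σd² = 8
ρ = 1 − 6·8/(6·35) = 1 − 48/210 = 0.771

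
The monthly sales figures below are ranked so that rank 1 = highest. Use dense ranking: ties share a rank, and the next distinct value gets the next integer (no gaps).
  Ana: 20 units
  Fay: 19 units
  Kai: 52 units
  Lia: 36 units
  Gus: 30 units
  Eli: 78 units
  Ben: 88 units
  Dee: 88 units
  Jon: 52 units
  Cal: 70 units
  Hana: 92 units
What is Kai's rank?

Sorted (descending): 92, 88, 88, 78, 70, 52, 52, 36, 30, 20, 19
The 2 values of 88 share dense rank 2.
The 2 values of 52 share dense rank 5.
Remaining distinct values take the next consecutive integers.
Kai has value 52 units → rank 5.

5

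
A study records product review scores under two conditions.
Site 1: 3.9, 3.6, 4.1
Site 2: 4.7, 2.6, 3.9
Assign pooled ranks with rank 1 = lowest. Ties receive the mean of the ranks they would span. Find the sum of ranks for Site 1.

10.5

Sorted (ascending): 2.6, 3.6, 3.9, 3.9, 4.1, 4.7
The 2 values of 3.9 occupy positions 3–4 → average rank (3+4)/2 = 3.5.
Site 1 values → pooled ranks: 3.9→3.5, 3.6→2, 4.1→5
Rank sum = 3.5 + 2 + 5 = 10.5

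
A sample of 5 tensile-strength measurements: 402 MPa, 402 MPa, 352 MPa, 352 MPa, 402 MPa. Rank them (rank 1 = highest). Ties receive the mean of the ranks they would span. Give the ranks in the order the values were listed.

Sorted (descending): 402, 402, 402, 352, 352
The 3 values of 402 occupy positions 1–3 → average rank 2.
The 2 values of 352 occupy positions 4–5 → average rank (4+5)/2 = 4.5.

2, 2, 4.5, 4.5, 2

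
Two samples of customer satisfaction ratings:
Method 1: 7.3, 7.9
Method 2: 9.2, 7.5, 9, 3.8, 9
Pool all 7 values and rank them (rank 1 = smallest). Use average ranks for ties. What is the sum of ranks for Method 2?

22

Sorted (ascending): 3.8, 7.3, 7.5, 7.9, 9, 9, 9.2
The 2 values of 9 occupy positions 5–6 → average rank (5+6)/2 = 5.5.
Method 2 values → pooled ranks: 9.2→7, 7.5→3, 9→5.5, 3.8→1, 9→5.5
Rank sum = 7 + 3 + 5.5 + 1 + 5.5 = 22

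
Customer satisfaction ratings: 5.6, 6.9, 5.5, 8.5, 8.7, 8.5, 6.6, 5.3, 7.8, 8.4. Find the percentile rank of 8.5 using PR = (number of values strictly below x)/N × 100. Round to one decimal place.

N = 10.
Strictly below 8.5: 7. Equal to 8.5: 2.
PR = 7/10 × 100 = 70.0

70.0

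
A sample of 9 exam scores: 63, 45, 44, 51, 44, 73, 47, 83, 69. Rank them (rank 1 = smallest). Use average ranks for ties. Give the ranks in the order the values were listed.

Sorted (ascending): 44, 44, 45, 47, 51, 63, 69, 73, 83
The 2 values of 44 occupy positions 1–2 → average rank (1+2)/2 = 1.5.

6, 3, 1.5, 5, 1.5, 8, 4, 9, 7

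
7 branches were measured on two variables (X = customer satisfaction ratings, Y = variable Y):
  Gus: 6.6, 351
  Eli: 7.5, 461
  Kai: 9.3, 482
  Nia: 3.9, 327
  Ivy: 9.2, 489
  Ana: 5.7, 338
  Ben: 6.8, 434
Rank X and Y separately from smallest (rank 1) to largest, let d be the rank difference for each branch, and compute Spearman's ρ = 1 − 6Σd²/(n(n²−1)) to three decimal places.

Ranks of variable 1: 3, 5, 7, 1, 6, 2, 4
Ranks of variable 2: 3, 5, 6, 1, 7, 2, 4
d = r₁ − r₂: 0, 0, 1, 0, -1, 0, 0
d²: 0, 0, 1, 0, 1, 0, 0; Σd² = 2
ρ = 1 − 6·2/(7·48) = 1 − 12/336 = 0.964

0.964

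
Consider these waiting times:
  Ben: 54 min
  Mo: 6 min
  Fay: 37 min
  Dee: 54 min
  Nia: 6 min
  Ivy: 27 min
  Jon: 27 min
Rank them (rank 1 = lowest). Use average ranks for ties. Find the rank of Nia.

1.5

Sorted (ascending): 6, 6, 27, 27, 37, 54, 54
The 2 values of 6 occupy positions 1–2 → average rank (1+2)/2 = 1.5.
The 2 values of 27 occupy positions 3–4 → average rank (3+4)/2 = 3.5.
The 2 values of 54 occupy positions 6–7 → average rank (6+7)/2 = 6.5.
Nia has value 6 min → rank 1.5.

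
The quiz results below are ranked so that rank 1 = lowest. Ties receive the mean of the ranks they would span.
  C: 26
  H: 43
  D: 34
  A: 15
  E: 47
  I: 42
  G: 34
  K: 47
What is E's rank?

Sorted (ascending): 15, 26, 34, 34, 42, 43, 47, 47
The 2 values of 34 occupy positions 3–4 → average rank (3+4)/2 = 3.5.
The 2 values of 47 occupy positions 7–8 → average rank (7+8)/2 = 7.5.
E has value 47 → rank 7.5.

7.5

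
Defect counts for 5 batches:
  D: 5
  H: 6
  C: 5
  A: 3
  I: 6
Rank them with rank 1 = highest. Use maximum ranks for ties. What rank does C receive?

Sorted (descending): 6, 6, 5, 5, 3
The 2 values of 6 occupy positions 1–2 → each gets rank 2.
The 2 values of 5 occupy positions 3–4 → each gets rank 4.
C has value 5 → rank 4.

4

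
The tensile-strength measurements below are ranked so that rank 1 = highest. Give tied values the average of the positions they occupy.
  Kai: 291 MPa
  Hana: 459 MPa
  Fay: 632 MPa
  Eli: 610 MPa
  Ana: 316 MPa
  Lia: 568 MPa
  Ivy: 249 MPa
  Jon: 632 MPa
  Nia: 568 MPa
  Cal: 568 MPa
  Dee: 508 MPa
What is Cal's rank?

5

Sorted (descending): 632, 632, 610, 568, 568, 568, 508, 459, 316, 291, 249
The 2 values of 632 occupy positions 1–2 → average rank (1+2)/2 = 1.5.
The 3 values of 568 occupy positions 4–6 → average rank 5.
Cal has value 568 MPa → rank 5.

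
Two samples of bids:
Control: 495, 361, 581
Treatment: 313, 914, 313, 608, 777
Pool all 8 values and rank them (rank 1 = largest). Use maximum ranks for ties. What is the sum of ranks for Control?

Sorted (descending): 914, 777, 608, 581, 495, 361, 313, 313
The 2 values of 313 occupy positions 7–8 → each gets rank 8.
Control values → pooled ranks: 495→5, 361→6, 581→4
Rank sum = 5 + 6 + 4 = 15

15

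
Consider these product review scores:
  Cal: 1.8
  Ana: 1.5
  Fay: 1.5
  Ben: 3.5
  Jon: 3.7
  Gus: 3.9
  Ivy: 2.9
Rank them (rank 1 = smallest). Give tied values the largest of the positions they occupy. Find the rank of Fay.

Sorted (ascending): 1.5, 1.5, 1.8, 2.9, 3.5, 3.7, 3.9
The 2 values of 1.5 occupy positions 1–2 → each gets rank 2.
Fay has value 1.5 → rank 2.

2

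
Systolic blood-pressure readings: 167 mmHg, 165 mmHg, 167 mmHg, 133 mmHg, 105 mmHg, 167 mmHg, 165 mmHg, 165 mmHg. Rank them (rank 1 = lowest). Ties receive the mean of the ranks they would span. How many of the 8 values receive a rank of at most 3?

Sorted (ascending): 105, 133, 165, 165, 165, 167, 167, 167
The 3 values of 165 occupy positions 3–5 → average rank 4.
The 3 values of 167 occupy positions 6–8 → average rank 7.
Ranks ≤ 3: {1, 2} → 2 values.

2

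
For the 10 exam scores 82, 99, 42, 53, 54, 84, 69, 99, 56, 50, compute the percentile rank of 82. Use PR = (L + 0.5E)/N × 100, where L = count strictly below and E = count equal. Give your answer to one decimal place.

N = 10.
Strictly below 82: 6. Equal to 82: 1.
PR = (6 + 0.5·1)/10 × 100 = 65.0

65.0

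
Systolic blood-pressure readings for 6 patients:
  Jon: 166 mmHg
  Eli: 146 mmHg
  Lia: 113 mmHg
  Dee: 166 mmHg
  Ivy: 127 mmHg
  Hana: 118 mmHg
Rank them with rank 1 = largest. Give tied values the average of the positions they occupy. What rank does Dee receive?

Sorted (descending): 166, 166, 146, 127, 118, 113
The 2 values of 166 occupy positions 1–2 → average rank (1+2)/2 = 1.5.
Dee has value 166 mmHg → rank 1.5.

1.5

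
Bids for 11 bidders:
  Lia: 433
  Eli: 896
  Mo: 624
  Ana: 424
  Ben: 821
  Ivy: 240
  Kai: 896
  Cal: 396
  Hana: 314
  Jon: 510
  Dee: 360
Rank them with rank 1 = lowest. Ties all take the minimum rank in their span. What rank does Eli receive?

Sorted (ascending): 240, 314, 360, 396, 424, 433, 510, 624, 821, 896, 896
The 2 values of 896 occupy positions 10–11 → each gets rank 10.
Eli has value 896 → rank 10.

10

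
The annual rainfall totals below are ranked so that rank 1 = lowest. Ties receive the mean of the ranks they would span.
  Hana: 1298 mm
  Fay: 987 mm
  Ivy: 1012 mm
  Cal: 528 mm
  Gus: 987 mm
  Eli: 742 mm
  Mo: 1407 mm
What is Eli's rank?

2

Sorted (ascending): 528, 742, 987, 987, 1012, 1298, 1407
The 2 values of 987 occupy positions 3–4 → average rank (3+4)/2 = 3.5.
Eli has value 742 mm → rank 2.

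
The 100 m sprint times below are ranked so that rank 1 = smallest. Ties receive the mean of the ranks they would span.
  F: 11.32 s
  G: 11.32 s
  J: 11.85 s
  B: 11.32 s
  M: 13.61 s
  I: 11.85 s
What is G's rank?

Sorted (ascending): 11.32, 11.32, 11.32, 11.85, 11.85, 13.61
The 3 values of 11.32 occupy positions 1–3 → average rank 2.
The 2 values of 11.85 occupy positions 4–5 → average rank (4+5)/2 = 4.5.
G has value 11.32 s → rank 2.

2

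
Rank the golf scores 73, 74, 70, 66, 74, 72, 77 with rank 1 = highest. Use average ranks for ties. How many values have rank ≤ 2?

Sorted (descending): 77, 74, 74, 73, 72, 70, 66
The 2 values of 74 occupy positions 2–3 → average rank (2+3)/2 = 2.5.
Ranks ≤ 2: {1} → 1 value.

1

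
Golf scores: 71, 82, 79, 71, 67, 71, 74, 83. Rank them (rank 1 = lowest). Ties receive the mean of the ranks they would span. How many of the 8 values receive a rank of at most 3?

Sorted (ascending): 67, 71, 71, 71, 74, 79, 82, 83
The 3 values of 71 occupy positions 2–4 → average rank 3.
Ranks ≤ 3: {1, 3, 3, 3} → 4 values.

4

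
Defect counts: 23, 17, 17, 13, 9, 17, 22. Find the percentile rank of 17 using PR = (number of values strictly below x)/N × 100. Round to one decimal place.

N = 7.
Strictly below 17: 2. Equal to 17: 3.
PR = 2/7 × 100 = 28.6

28.6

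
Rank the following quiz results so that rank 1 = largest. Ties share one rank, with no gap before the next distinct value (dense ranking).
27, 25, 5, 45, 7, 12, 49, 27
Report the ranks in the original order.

Sorted (descending): 49, 45, 27, 27, 25, 12, 7, 5
The 2 values of 27 share dense rank 3.
Remaining distinct values take the next consecutive integers.

3, 4, 7, 2, 6, 5, 1, 3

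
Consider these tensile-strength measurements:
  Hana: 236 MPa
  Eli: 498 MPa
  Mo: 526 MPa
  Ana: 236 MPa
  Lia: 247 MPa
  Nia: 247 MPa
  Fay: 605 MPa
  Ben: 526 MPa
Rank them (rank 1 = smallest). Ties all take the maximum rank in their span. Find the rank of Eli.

Sorted (ascending): 236, 236, 247, 247, 498, 526, 526, 605
The 2 values of 236 occupy positions 1–2 → each gets rank 2.
The 2 values of 247 occupy positions 3–4 → each gets rank 4.
The 2 values of 526 occupy positions 6–7 → each gets rank 7.
Eli has value 498 MPa → rank 5.

5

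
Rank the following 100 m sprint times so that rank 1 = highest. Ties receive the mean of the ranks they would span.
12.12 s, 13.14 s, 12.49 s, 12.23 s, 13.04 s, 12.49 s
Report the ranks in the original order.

Sorted (descending): 13.14, 13.04, 12.49, 12.49, 12.23, 12.12
The 2 values of 12.49 occupy positions 3–4 → average rank (3+4)/2 = 3.5.

6, 1, 3.5, 5, 2, 3.5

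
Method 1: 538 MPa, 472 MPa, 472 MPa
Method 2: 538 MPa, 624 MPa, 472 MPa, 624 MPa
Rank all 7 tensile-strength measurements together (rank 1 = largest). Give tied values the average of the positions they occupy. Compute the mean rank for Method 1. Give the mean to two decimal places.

5.17

Sorted (descending): 624, 624, 538, 538, 472, 472, 472
The 2 values of 624 occupy positions 1–2 → average rank (1+2)/2 = 1.5.
The 2 values of 538 occupy positions 3–4 → average rank (3+4)/2 = 3.5.
The 3 values of 472 occupy positions 5–7 → average rank 6.
Method 1 values → pooled ranks: 538→3.5, 472→6, 472→6
Mean rank = (3.5 + 6 + 6) / 3 = 5.17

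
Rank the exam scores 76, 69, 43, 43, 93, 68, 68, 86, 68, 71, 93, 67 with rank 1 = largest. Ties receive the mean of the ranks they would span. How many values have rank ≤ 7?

Sorted (descending): 93, 93, 86, 76, 71, 69, 68, 68, 68, 67, 43, 43
The 2 values of 93 occupy positions 1–2 → average rank (1+2)/2 = 1.5.
The 3 values of 68 occupy positions 7–9 → average rank 8.
The 2 values of 43 occupy positions 11–12 → average rank (11+12)/2 = 11.5.
Ranks ≤ 7: {1.5, 1.5, 3, 4, 5, 6} → 6 values.

6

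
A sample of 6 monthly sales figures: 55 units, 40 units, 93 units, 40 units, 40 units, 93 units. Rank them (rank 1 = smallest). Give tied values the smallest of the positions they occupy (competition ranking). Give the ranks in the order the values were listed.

4, 1, 5, 1, 1, 5

Sorted (ascending): 40, 40, 40, 55, 93, 93
The 3 values of 40 occupy positions 1–3 → each gets rank 1.
The 2 values of 93 occupy positions 5–6 → each gets rank 5.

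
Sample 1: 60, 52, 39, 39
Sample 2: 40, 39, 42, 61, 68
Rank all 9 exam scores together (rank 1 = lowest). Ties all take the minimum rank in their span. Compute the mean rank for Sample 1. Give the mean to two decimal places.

3.75

Sorted (ascending): 39, 39, 39, 40, 42, 52, 60, 61, 68
The 3 values of 39 occupy positions 1–3 → each gets rank 1.
Sample 1 values → pooled ranks: 60→7, 52→6, 39→1, 39→1
Mean rank = (7 + 6 + 1 + 1) / 4 = 3.75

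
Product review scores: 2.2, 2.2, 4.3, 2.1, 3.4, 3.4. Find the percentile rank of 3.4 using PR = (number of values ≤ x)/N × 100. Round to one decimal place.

N = 6.
Strictly below 3.4: 3. Equal to 3.4: 2.
PR = 5/6 × 100 = 83.3

83.3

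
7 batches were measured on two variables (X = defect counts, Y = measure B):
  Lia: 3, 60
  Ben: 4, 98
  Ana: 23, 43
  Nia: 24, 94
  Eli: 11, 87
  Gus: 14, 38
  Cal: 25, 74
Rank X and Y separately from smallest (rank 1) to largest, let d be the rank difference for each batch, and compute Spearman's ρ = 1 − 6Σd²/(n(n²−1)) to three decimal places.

-0.071

Ranks of variable 1: 1, 2, 5, 6, 3, 4, 7
Ranks of variable 2: 3, 7, 2, 6, 5, 1, 4
d = r₁ − r₂: -2, -5, 3, 0, -2, 3, 3
d²: 4, 25, 9, 0, 4, 9, 9; Σd² = 60
ρ = 1 − 6·60/(7·48) = 1 − 360/336 = -0.071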